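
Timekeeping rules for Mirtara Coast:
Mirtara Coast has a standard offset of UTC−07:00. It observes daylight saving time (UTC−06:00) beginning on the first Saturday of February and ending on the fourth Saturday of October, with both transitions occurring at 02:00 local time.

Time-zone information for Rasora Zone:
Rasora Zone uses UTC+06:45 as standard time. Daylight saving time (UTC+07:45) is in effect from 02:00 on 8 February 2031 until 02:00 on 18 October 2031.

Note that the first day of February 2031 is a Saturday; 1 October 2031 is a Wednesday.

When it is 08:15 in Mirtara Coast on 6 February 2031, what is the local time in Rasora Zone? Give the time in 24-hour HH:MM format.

1 February 2031 is a Saturday, so the first Saturday is February 1.
1 October 2031 is a Wednesday, so the first Saturday is October 4 and the fourth is October 25.
6 February 2031 falls between 1 February and 25 October, so daylight saving is in effect and Mirtara Coast is at UTC−06:00.
08:15 Mirtara Coast + 6h = 14:15 UTC.
At the standard offset (UTC+06:45), 14:15 UTC + 6h45m = 21:00 Rasora Zone standard time.
The standard-time date in Rasora Zone, 6 February 2031, is outside the daylight-saving period (8 February – 18 October), so Rasora Zone is on standard time, UTC+06:45.
14:15 UTC + 6h45m = 21:00 Rasora Zone.

21:00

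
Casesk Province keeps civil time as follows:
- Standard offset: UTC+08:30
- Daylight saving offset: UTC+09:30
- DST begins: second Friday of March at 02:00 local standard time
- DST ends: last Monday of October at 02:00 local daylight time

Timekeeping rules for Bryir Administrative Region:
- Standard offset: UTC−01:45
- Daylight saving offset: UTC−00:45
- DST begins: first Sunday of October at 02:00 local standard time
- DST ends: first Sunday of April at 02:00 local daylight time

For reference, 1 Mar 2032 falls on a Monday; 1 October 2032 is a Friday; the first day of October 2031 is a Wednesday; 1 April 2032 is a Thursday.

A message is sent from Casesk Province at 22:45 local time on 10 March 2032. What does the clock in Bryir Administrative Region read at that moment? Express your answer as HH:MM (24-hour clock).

1 March 2032 is a Monday, so the first Friday is March 5 and the second is March 12.
1 October 2032 is a Friday, so Mondays fall on 4, 11, 18, 25; the last is October 25.
Daylight saving runs 12 March – 25 October; 10 March 2032 is outside that window, so Casesk Province is on standard time at UTC+08:30.
22:45 Casesk Province − 8h30m = 14:15 UTC.
1 October 2031 is a Wednesday, so the first Sunday is October 5.
1 April 2032 is a Thursday, so the first Sunday is April 4.
At the standard offset (UTC−01:45), 14:15 UTC − 1h45m = 12:30 Bryir Administrative Region standard time.
The standard-time date in Bryir Administrative Region, 10 March 2032, lies within the daylight-saving period (5 October 2031 – 4 April 2032), so Bryir Administrative Region is on daylight time, UTC−00:45.
14:15 UTC − 0h45m = 13:30 Bryir Administrative Region.

13:30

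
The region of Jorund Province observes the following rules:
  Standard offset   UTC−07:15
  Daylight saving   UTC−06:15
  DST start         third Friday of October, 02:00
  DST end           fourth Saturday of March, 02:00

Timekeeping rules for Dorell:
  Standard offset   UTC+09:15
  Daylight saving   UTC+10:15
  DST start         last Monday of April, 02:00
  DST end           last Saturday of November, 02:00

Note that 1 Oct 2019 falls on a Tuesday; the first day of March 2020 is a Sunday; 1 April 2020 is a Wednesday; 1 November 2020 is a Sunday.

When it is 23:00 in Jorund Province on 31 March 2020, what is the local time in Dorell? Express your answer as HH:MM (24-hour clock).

15:30

1 October 2019 is a Tuesday, so the first Friday is October 4 and the third is October 18.
1 March 2020 is a Sunday, so the first Saturday is March 7 and the fourth is March 28.
Daylight saving runs 18 October 2019 – 28 March 2020; 31 March 2020 is outside that window, so Jorund Province is on standard time at UTC−07:15.
23:00 Jorund Province + 7h15m = 06:15 UTC (rolling into the next day, 1 April 2020).
1 April 2020 is a Wednesday, so Mondays fall on 6, 13, 20, 27; the last is April 27.
1 November 2020 is a Sunday, so Saturdays fall on 7, 14, 21, 28; the last is November 28.
At the standard offset (UTC+09:15), 06:15 UTC + 9h15m = 15:30 Dorell standard time.
Daylight saving runs 27 April – 28 November; the standard-time date in Dorell, 1 April 2020, is outside that window, so Dorell is on standard time at UTC+09:15.
06:15 UTC + 9h15m = 15:30 Dorell.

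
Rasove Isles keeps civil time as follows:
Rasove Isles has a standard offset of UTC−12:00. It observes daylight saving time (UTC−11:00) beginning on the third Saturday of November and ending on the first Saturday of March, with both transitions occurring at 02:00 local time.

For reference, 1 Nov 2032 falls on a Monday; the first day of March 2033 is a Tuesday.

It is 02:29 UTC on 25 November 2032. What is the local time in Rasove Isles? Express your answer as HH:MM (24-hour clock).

1 November 2032 is a Monday, so the first Saturday is November 6 and the third is November 20.
1 March 2033 is a Tuesday, so the first Saturday is March 5.
At the standard offset (UTC−12:00), 02:29 UTC − 12h = 14:29 Rasove Isles standard time (rolling into the previous day, 24 November 2032).
The standard-time date in Rasove Isles, 24 November 2032, falls between 20 November 2032 and 5 March 2033, so daylight saving is in effect and Rasove Isles is at UTC−11:00.
02:29 UTC − 11h = 15:29 local (rolling into the previous day, 24 November 2032).

15:29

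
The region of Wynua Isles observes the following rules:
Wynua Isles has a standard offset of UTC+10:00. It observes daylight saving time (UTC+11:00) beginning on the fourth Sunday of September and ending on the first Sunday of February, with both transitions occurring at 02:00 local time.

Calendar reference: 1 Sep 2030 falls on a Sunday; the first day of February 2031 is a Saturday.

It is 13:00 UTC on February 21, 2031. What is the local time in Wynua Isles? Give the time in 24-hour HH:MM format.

23:00

1 September 2030 is a Sunday, so the first Sunday is September 1 and the fourth is September 22.
1 February 2031 is a Saturday, so the first Sunday is February 2.
At the standard offset (UTC+10:00), 13:00 UTC + 10h = 23:00 Wynua Isles standard time.
The standard-time date in Wynua Isles, February 21, 2031, does not fall between 22 September 2030 and 2 February 2031, so daylight saving is not in effect and Wynua Isles is at UTC+10:00.
13:00 UTC + 10h = 23:00 local.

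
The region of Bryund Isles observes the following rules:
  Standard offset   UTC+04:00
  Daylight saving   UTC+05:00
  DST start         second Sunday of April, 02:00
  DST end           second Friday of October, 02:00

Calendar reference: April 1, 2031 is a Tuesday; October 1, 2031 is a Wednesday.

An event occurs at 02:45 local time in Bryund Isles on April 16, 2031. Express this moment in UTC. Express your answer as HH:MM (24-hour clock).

1 April 2031 is a Tuesday, so the first Sunday is April 6 and the second is April 13.
1 October 2031 is a Wednesday, so the first Friday is October 3 and the second is October 10.
April 16, 2031 lies within the daylight-saving period (13 April – 10 October), so Bryund Isles is on daylight time, UTC+05:00.
02:45 local − 5h = 21:45 UTC (rolling into the previous day, 15 April 2031).

21:45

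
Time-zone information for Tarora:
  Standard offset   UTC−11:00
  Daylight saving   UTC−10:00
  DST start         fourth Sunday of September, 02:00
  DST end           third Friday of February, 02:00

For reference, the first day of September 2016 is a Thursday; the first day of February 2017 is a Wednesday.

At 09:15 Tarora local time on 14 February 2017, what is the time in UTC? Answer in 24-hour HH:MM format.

19:15

1 September 2016 is a Thursday, so the first Sunday is September 4 and the fourth is September 25.
1 February 2017 is a Wednesday, so the first Friday is February 3 and the third is February 17.
Daylight saving runs 25 September 2016 – 17 February 2017; 14 February 2017 is inside that window, so Tarora is at UTC−10:00.
09:15 local + 10h = 19:15 UTC.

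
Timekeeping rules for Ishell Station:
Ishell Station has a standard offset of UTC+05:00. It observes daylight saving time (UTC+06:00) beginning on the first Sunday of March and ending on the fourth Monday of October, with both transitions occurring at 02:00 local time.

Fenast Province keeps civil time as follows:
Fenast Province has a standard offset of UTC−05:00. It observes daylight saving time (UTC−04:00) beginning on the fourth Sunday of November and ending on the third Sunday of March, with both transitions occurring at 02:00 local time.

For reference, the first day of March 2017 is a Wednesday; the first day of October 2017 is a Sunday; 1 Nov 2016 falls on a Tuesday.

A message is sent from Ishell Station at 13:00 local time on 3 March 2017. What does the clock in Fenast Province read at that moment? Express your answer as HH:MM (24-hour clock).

1 March 2017 is a Wednesday, so the first Sunday is March 5.
1 October 2017 is a Sunday, so the first Monday is October 2 and the fourth is October 23.
3 March 2017 does not fall between 5 March and 23 October, so daylight saving is not in effect and Ishell Station is at UTC+05:00.
13:00 Ishell Station − 5h = 08:00 UTC.
1 November 2016 is a Tuesday, so the first Sunday is November 6 and the fourth is November 27.
1 March 2017 is a Wednesday, so the first Sunday is March 5 and the third is March 19.
At the standard offset (UTC−05:00), 08:00 UTC − 5h = 03:00 Fenast Province standard time.
The standard-time date in Fenast Province, 3 March 2017, lies within the daylight-saving period (27 November 2016 – 19 March 2017), so Fenast Province is on daylight time, UTC−04:00.
08:00 UTC − 4h = 04:00 Fenast Province.

04:00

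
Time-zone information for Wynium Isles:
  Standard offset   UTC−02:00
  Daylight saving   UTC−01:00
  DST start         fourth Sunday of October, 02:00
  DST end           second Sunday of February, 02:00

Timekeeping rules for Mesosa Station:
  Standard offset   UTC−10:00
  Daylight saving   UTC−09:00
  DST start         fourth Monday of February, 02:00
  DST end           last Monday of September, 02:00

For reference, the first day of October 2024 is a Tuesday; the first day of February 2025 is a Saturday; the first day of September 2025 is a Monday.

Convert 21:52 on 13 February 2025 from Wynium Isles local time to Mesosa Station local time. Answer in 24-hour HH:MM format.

1 October 2024 is a Tuesday, so the first Sunday is October 6 and the fourth is October 27.
1 February 2025 is a Saturday, so the first Sunday is February 2 and the second is February 9.
13 February 2025 is outside the daylight-saving period (27 October 2024 – 9 February 2025), so Wynium Isles is on standard time, UTC−02:00.
21:52 Wynium Isles + 2h = 23:52 UTC.
1 February 2025 is a Saturday, so the first Monday is February 3 and the fourth is February 24.
1 September 2025 is a Monday, so Mondays fall on 1, 8, 15, 22, 29; the last is September 29.
At the standard offset (UTC−10:00), 23:52 UTC − 10h = 13:52 Mesosa Station standard time.
The standard-time date in Mesosa Station, 13 February 2025, does not fall between 24 February and 29 September, so daylight saving is not in effect and Mesosa Station is at UTC−10:00.
23:52 UTC − 10h = 13:52 Mesosa Station.

13:52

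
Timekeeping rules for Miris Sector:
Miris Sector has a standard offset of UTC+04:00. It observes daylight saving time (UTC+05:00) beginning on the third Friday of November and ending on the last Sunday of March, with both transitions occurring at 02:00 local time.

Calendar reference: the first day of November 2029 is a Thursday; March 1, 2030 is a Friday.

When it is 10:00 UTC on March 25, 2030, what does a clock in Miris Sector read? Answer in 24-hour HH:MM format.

1 November 2029 is a Thursday, so the first Friday is November 2 and the third is November 16.
1 March 2030 is a Friday, so Sundays fall on 3, 10, 17, 24, 31; the last is March 31.
At the standard offset (UTC+04:00), 10:00 UTC + 4h = 14:00 Miris Sector standard time.
The standard-time date in Miris Sector, March 25, 2030, lies within the daylight-saving period (16 November 2029 – 31 March 2030), so Miris Sector is on daylight time, UTC+05:00.
10:00 UTC + 5h = 15:00 local.

15:00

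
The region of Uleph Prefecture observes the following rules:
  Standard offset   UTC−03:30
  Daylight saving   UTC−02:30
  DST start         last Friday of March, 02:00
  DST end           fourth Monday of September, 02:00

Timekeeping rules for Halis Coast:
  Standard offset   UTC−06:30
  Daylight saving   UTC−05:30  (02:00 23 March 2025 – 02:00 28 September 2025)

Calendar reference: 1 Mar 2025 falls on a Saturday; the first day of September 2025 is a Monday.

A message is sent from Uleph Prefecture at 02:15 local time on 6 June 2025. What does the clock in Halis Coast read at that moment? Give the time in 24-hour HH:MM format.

23:15

1 March 2025 is a Saturday, so Fridays fall on 7, 14, 21, 28; the last is March 28.
1 September 2025 is a Monday, so the first Monday is September 1 and the fourth is September 22.
6 June 2025 lies within the daylight-saving period (28 March – 22 September), so Uleph Prefecture is on daylight time, UTC−02:30.
02:15 Uleph Prefecture + 2h30m = 04:45 UTC.
At the standard offset (UTC−06:30), 04:45 UTC − 6h30m = 22:15 Halis Coast standard time (rolling into the previous day, 5 June 2025).
The standard-time date in Halis Coast, 5 June 2025, falls between 23 March and 28 September, so daylight saving is in effect and Halis Coast is at UTC−05:30.
04:45 UTC − 5h30m = 23:15 Halis Coast (rolling into the previous day, 5 June 2025).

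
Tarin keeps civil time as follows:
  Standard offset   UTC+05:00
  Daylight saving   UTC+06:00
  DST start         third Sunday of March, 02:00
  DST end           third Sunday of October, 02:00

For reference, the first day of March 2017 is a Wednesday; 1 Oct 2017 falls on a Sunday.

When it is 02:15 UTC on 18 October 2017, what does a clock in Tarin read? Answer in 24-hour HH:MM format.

1 March 2017 is a Wednesday, so the first Sunday is March 5 and the third is March 19.
1 October 2017 is a Sunday, so the first Sunday is October 1 and the third is October 15.
At the standard offset (UTC+05:00), 02:15 UTC + 5h = 07:15 Tarin standard time.
The standard-time date in Tarin, 18 October 2017, is outside the daylight-saving period (19 March – 15 October), so Tarin is on standard time, UTC+05:00.
02:15 UTC + 5h = 07:15 local.

07:15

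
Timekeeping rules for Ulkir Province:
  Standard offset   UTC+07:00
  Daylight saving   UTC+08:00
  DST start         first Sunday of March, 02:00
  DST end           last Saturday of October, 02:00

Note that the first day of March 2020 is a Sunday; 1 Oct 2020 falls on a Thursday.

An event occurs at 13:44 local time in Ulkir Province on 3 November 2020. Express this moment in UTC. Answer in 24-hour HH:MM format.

1 March 2020 is a Sunday, so the first Sunday is March 1.
1 October 2020 is a Thursday, so Saturdays fall on 3, 10, 17, 24, 31; the last is October 31.
3 November 2020 is outside the daylight-saving period (1 March – 31 October), so Ulkir Province is on standard time, UTC+07:00.
13:44 local − 7h = 06:44 UTC.

06:44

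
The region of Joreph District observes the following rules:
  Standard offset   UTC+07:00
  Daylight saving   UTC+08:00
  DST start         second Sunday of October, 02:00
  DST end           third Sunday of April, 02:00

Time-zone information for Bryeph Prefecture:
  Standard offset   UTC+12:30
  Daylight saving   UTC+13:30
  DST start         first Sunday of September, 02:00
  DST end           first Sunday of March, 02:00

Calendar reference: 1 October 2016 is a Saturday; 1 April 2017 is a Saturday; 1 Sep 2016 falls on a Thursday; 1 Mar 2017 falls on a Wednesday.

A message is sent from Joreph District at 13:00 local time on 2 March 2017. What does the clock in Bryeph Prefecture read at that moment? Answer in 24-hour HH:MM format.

18:30

1 October 2016 is a Saturday, so the first Sunday is October 2 and the second is October 9.
1 April 2017 is a Saturday, so the first Sunday is April 2 and the third is April 16.
2 March 2017 falls between 9 October 2016 and 16 April 2017, so daylight saving is in effect and Joreph District is at UTC+08:00.
13:00 Joreph District − 8h = 05:00 UTC.
1 September 2016 is a Thursday, so the first Sunday is September 4.
1 March 2017 is a Wednesday, so the first Sunday is March 5.
At the standard offset (UTC+12:30), 05:00 UTC + 12h30m = 17:30 Bryeph Prefecture standard time.
The standard-time date in Bryeph Prefecture, 2 March 2017, falls between 4 September 2016 and 5 March 2017, so daylight saving is in effect and Bryeph Prefecture is at UTC+13:30.
05:00 UTC + 13h30m = 18:30 Bryeph Prefecture.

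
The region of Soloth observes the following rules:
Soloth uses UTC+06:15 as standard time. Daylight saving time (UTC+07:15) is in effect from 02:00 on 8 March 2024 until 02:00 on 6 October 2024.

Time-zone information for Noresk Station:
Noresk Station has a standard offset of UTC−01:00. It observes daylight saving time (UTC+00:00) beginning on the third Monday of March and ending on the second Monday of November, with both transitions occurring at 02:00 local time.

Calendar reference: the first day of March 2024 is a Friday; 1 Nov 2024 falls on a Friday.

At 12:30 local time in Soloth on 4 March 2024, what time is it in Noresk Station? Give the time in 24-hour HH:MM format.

4 March 2024 is outside the daylight-saving period (8 March – 6 October), so Soloth is on standard time, UTC+06:15.
12:30 Soloth − 6h15m = 06:15 UTC.
1 March 2024 is a Friday, so the first Monday is March 4 and the third is March 18.
1 November 2024 is a Friday, so the first Monday is November 4 and the second is November 11.
At the standard offset (UTC−01:00), 06:15 UTC − 1h = 05:15 Noresk Station standard time.
The standard-time date in Noresk Station, 4 March 2024, is outside the daylight-saving period (18 March – 11 November), so Noresk Station is on standard time, UTC−01:00.
06:15 UTC − 1h = 05:15 Noresk Station.

05:15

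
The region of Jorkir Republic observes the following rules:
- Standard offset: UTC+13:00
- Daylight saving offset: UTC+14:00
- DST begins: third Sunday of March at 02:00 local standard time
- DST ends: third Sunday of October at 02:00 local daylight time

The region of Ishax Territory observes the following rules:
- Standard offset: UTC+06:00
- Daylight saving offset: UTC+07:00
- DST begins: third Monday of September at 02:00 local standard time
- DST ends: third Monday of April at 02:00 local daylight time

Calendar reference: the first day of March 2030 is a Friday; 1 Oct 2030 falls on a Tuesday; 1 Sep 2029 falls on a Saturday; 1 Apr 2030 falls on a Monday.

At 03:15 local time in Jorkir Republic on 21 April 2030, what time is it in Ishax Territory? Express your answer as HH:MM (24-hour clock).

19:15

1 March 2030 is a Friday, so the first Sunday is March 3 and the third is March 17.
1 October 2030 is a Tuesday, so the first Sunday is October 6 and the third is October 20.
21 April 2030 falls between 17 March and 20 October, so daylight saving is in effect and Jorkir Republic is at UTC+14:00.
03:15 Jorkir Republic − 14h = 13:15 UTC (rolling into the previous day, 20 April 2030).
1 September 2029 is a Saturday, so the first Monday is September 3 and the third is September 17.
1 April 2030 is a Monday, so the first Monday is April 1 and the third is April 15.
At the standard offset (UTC+06:00), 13:15 UTC + 6h = 19:15 Ishax Territory standard time.
Daylight saving runs 17 September 2029 – 15 April 2030; the standard-time date in Ishax Territory, 20 April 2030, is outside that window, so Ishax Territory is on standard time at UTC+06:00.
13:15 UTC + 6h = 19:15 Ishax Territory.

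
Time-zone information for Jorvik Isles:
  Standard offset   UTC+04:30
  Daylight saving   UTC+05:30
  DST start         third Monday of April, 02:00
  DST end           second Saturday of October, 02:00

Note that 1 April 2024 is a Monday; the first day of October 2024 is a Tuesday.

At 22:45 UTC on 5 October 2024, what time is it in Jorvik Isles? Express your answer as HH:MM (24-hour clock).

1 April 2024 is a Monday, so the first Monday is April 1 and the third is April 15.
1 October 2024 is a Tuesday, so the first Saturday is October 5 and the second is October 12.
At the standard offset (UTC+04:30), 22:45 UTC + 4h30m = 03:15 Jorvik Isles standard time (rolling into the next day, 6 October 2024).
The standard-time date in Jorvik Isles, 6 October 2024, falls between 15 April and 12 October, so daylight saving is in effect and Jorvik Isles is at UTC+05:30.
22:45 UTC + 5h30m = 04:15 local (rolling into the next day, 6 October 2024).

04:15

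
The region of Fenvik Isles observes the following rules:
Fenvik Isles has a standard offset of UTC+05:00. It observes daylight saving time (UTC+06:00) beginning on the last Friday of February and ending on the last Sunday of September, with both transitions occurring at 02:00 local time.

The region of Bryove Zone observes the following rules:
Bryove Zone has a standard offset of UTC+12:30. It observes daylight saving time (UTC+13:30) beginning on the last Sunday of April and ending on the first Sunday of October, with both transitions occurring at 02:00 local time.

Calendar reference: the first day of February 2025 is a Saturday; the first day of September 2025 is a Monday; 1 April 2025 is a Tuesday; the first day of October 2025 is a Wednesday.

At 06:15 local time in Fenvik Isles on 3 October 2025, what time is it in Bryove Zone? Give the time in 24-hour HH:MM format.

1 February 2025 is a Saturday, so Fridays fall on 7, 14, 21, 28; the last is February 28.
1 September 2025 is a Monday, so Sundays fall on 7, 14, 21, 28; the last is September 28.
Daylight saving runs 28 February – 28 September; 3 October 2025 is outside that window, so Fenvik Isles is on standard time at UTC+05:00.
06:15 Fenvik Isles − 5h = 01:15 UTC.
1 April 2025 is a Tuesday, so Sundays fall on 6, 13, 20, 27; the last is April 27.
1 October 2025 is a Wednesday, so the first Sunday is October 5.
At the standard offset (UTC+12:30), 01:15 UTC + 12h30m = 13:45 Bryove Zone standard time.
The standard-time date in Bryove Zone, 3 October 2025, falls between 27 April and 5 October, so daylight saving is in effect and Bryove Zone is at UTC+13:30.
01:15 UTC + 13h30m = 14:45 Bryove Zone.

14:45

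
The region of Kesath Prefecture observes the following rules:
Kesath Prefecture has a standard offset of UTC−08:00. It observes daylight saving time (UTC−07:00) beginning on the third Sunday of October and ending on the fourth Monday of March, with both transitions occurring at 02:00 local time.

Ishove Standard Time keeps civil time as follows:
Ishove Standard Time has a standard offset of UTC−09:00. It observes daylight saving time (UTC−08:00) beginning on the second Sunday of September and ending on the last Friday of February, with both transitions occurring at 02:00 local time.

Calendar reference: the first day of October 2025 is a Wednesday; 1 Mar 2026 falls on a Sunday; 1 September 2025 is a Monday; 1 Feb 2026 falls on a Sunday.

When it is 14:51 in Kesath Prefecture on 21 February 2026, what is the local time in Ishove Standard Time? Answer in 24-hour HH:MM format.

1 October 2025 is a Wednesday, so the first Sunday is October 5 and the third is October 19.
1 March 2026 is a Sunday, so the first Monday is March 2 and the fourth is March 23.
21 February 2026 lies within the daylight-saving period (19 October 2025 – 23 March 2026), so Kesath Prefecture is on daylight time, UTC−07:00.
14:51 Kesath Prefecture + 7h = 21:51 UTC.
1 September 2025 is a Monday, so the first Sunday is September 7 and the second is September 14.
1 February 2026 is a Sunday, so Fridays fall on 6, 13, 20, 27; the last is February 27.
At the standard offset (UTC−09:00), 21:51 UTC − 9h = 12:51 Ishove Standard Time standard time.
The standard-time date in Ishove Standard Time, 21 February 2026, lies within the daylight-saving period (14 September 2025 – 27 February 2026), so Ishove Standard Time is on daylight time, UTC−08:00.
21:51 UTC − 8h = 13:51 Ishove Standard Time.

13:51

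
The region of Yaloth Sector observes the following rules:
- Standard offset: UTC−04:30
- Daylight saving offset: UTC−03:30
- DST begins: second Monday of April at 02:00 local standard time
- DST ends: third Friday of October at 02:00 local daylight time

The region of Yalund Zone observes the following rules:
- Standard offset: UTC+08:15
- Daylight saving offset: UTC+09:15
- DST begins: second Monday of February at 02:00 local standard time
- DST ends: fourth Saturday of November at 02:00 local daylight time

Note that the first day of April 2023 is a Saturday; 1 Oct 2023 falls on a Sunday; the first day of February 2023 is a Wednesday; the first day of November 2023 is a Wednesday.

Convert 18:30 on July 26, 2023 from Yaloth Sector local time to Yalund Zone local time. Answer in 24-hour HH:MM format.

1 April 2023 is a Saturday, so the first Monday is April 3 and the second is April 10.
1 October 2023 is a Sunday, so the first Friday is October 6 and the third is October 20.
July 26, 2023 lies within the daylight-saving period (10 April – 20 October), so Yaloth Sector is on daylight time, UTC−03:30.
18:30 Yaloth Sector + 3h30m = 22:00 UTC.
1 February 2023 is a Wednesday, so the first Monday is February 6 and the second is February 13.
1 November 2023 is a Wednesday, so the first Saturday is November 4 and the fourth is November 25.
At the standard offset (UTC+08:15), 22:00 UTC + 8h15m = 06:15 Yalund Zone standard time (rolling into the next day, 27 July 2023).
The standard-time date in Yalund Zone, July 27, 2023, lies within the daylight-saving period (13 February – 25 November), so Yalund Zone is on daylight time, UTC+09:15.
22:00 UTC + 9h15m = 07:15 Yalund Zone (rolling into the next day, 27 July 2023).

07:15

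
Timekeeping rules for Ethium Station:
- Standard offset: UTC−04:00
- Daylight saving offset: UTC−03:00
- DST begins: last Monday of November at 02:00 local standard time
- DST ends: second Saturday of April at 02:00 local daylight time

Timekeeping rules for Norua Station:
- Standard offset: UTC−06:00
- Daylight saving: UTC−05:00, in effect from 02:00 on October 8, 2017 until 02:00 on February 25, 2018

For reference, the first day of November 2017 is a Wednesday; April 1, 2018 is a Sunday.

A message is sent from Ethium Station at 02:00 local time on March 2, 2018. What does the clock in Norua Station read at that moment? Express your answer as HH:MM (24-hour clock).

1 November 2017 is a Wednesday, so Mondays fall on 6, 13, 20, 27; the last is November 27.
1 April 2018 is a Sunday, so the first Saturday is April 7 and the second is April 14.
March 2, 2018 falls between 27 November 2017 and 14 April 2018, so daylight saving is in effect and Ethium Station is at UTC−03:00.
02:00 Ethium Station + 3h = 05:00 UTC.
At the standard offset (UTC−06:00), 05:00 UTC − 6h = 23:00 Norua Station standard time (rolling into the previous day, 1 March 2018).
Daylight saving runs 8 October 2017 – 25 February 2018; the standard-time date in Norua Station, March 1, 2018, is outside that window, so Norua Station is on standard time at UTC−06:00.
05:00 UTC − 6h = 23:00 Norua Station (rolling into the previous day, 1 March 2018).

23:00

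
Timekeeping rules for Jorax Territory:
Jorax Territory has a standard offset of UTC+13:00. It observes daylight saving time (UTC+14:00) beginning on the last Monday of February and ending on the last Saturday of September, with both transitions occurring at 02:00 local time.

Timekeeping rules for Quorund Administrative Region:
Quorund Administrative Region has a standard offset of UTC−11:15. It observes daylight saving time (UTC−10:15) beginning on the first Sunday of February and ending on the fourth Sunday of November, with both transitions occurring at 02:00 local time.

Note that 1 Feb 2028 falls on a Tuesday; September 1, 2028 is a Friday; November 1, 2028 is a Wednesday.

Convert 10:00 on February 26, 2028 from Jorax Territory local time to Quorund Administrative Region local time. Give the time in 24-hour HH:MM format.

1 February 2028 is a Tuesday, so Mondays fall on 7, 14, 21, 28; the last is February 28.
1 September 2028 is a Friday, so Saturdays fall on 2, 9, 16, 23, 30; the last is September 30.
February 26, 2028 is outside the daylight-saving period (28 February – 30 September), so Jorax Territory is on standard time, UTC+13:00.
10:00 Jorax Territory − 13h = 21:00 UTC (rolling into the previous day, 25 February 2028).
1 February 2028 is a Tuesday, so the first Sunday is February 6.
1 November 2028 is a Wednesday, so the first Sunday is November 5 and the fourth is November 26.
At the standard offset (UTC−11:15), 21:00 UTC − 11h15m = 09:45 Quorund Administrative Region standard time.
The standard-time date in Quorund Administrative Region, February 25, 2028, falls between 6 February and 26 November, so daylight saving is in effect and Quorund Administrative Region is at UTC−10:15.
21:00 UTC − 10h15m = 10:45 Quorund Administrative Region.

10:45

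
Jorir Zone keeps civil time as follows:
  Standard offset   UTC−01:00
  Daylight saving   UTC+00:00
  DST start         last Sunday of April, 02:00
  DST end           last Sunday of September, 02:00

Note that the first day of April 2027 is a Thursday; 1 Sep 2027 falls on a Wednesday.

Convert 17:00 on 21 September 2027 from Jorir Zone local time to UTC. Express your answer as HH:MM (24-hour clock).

1 April 2027 is a Thursday, so Sundays fall on 4, 11, 18, 25; the last is April 25.
1 September 2027 is a Wednesday, so Sundays fall on 5, 12, 19, 26; the last is September 26.
21 September 2027 falls between 25 April and 26 September, so daylight saving is in effect and Jorir Zone is at UTC+00:00.
17:00 local − 0h = 17:00 UTC.

17:00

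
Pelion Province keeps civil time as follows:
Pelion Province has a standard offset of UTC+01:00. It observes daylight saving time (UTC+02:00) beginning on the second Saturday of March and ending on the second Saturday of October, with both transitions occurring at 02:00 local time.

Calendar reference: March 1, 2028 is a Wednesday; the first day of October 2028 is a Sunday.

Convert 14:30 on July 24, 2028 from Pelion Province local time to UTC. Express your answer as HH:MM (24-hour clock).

1 March 2028 is a Wednesday, so the first Saturday is March 4 and the second is March 11.
1 October 2028 is a Sunday, so the first Saturday is October 7 and the second is October 14.
July 24, 2028 lies within the daylight-saving period (11 March – 14 October), so Pelion Province is on daylight time, UTC+02:00.
14:30 local − 2h = 12:30 UTC.

12:30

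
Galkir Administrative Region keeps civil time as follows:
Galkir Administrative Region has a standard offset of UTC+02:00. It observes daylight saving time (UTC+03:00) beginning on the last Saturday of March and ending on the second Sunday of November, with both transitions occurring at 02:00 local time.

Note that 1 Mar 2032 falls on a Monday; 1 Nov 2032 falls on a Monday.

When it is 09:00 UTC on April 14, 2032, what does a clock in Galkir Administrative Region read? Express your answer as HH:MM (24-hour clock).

12:00

1 March 2032 is a Monday, so Saturdays fall on 6, 13, 20, 27; the last is March 27.
1 November 2032 is a Monday, so the first Sunday is November 7 and the second is November 14.
At the standard offset (UTC+02:00), 09:00 UTC + 2h = 11:00 Galkir Administrative Region standard time.
The standard-time date in Galkir Administrative Region, April 14, 2032, lies within the daylight-saving period (27 March – 14 November), so Galkir Administrative Region is on daylight time, UTC+03:00.
09:00 UTC + 3h = 12:00 local.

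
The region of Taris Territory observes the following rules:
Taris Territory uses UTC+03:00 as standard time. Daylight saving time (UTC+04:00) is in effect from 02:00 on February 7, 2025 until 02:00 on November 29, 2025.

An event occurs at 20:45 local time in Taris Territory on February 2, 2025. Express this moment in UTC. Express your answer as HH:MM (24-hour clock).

17:45

February 2, 2025 is outside the daylight-saving period (7 February – 29 November), so Taris Territory is on standard time, UTC+03:00.
20:45 local − 3h = 17:45 UTC.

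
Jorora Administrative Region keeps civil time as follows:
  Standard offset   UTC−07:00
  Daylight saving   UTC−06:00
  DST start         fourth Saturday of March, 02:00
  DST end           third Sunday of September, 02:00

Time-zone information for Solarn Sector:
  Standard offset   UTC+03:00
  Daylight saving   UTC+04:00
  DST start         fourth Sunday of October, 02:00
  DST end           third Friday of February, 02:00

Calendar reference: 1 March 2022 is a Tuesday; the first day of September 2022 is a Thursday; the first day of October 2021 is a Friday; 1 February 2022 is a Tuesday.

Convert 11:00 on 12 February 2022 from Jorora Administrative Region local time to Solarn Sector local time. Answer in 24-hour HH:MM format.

1 March 2022 is a Tuesday, so the first Saturday is March 5 and the fourth is March 26.
1 September 2022 is a Thursday, so the first Sunday is September 4 and the third is September 18.
12 February 2022 is outside the daylight-saving period (26 March – 18 September), so Jorora Administrative Region is on standard time, UTC−07:00.
11:00 Jorora Administrative Region + 7h = 18:00 UTC.
1 October 2021 is a Friday, so the first Sunday is October 3 and the fourth is October 24.
1 February 2022 is a Tuesday, so the first Friday is February 4 and the third is February 18.
At the standard offset (UTC+03:00), 18:00 UTC + 3h = 21:00 Solarn Sector standard time.
The standard-time date in Solarn Sector, 12 February 2022, lies within the daylight-saving period (24 October 2021 – 18 February 2022), so Solarn Sector is on daylight time, UTC+04:00.
18:00 UTC + 4h = 22:00 Solarn Sector.

22:00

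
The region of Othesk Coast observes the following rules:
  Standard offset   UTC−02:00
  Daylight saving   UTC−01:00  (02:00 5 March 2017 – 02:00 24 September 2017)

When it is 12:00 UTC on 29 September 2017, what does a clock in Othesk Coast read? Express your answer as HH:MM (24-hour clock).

10:00

At the standard offset (UTC−02:00), 12:00 UTC − 2h = 10:00 Othesk Coast standard time.
Daylight saving runs 5 March – 24 September; the standard-time date in Othesk Coast, 29 September 2017, is outside that window, so Othesk Coast is on standard time at UTC−02:00.
12:00 UTC − 2h = 10:00 local.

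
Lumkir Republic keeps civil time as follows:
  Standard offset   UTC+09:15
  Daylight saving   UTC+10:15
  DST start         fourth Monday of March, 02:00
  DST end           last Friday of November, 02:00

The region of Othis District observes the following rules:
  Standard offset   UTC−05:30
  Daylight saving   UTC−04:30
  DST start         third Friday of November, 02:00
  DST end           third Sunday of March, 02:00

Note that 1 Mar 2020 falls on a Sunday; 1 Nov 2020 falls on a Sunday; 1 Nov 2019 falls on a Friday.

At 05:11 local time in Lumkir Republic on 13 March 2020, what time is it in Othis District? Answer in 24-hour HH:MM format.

15:26

1 March 2020 is a Sunday, so the first Monday is March 2 and the fourth is March 23.
1 November 2020 is a Sunday, so Fridays fall on 6, 13, 20, 27; the last is November 27.
13 March 2020 does not fall between 23 March and 27 November, so daylight saving is not in effect and Lumkir Republic is at UTC+09:15.
05:11 Lumkir Republic − 9h15m = 19:56 UTC (rolling into the previous day, 12 March 2020).
1 November 2019 is a Friday, so the first Friday is November 1 and the third is November 15.
1 March 2020 is a Sunday, so the first Sunday is March 1 and the third is March 15.
At the standard offset (UTC−05:30), 19:56 UTC − 5h30m = 14:26 Othis District standard time.
Daylight saving runs 15 November 2019 – 15 March 2020; the standard-time date in Othis District, 12 March 2020, is inside that window, so Othis District is at UTC−04:30.
19:56 UTC − 4h30m = 15:26 Othis District.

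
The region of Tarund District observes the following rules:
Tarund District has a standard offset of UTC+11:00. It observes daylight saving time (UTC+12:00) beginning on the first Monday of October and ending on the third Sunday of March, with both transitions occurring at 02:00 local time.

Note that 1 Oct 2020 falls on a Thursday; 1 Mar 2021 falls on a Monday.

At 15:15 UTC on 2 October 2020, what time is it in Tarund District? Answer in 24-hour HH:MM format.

1 October 2020 is a Thursday, so the first Monday is October 5.
1 March 2021 is a Monday, so the first Sunday is March 7 and the third is March 21.
At the standard offset (UTC+11:00), 15:15 UTC + 11h = 02:15 Tarund District standard time (rolling into the next day, 3 October 2020).
Daylight saving runs 5 October 2020 – 21 March 2021; the standard-time date in Tarund District, 3 October 2020, is outside that window, so Tarund District is on standard time at UTC+11:00.
15:15 UTC + 11h = 02:15 local (rolling into the next day, 3 October 2020).

02:15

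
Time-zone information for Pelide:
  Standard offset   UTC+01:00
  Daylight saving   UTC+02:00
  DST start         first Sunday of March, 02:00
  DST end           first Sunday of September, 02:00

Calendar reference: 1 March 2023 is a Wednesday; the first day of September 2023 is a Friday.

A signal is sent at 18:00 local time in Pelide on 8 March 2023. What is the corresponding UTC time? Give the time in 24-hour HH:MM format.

16:00

1 March 2023 is a Wednesday, so the first Sunday is March 5.
1 September 2023 is a Friday, so the first Sunday is September 3.
8 March 2023 lies within the daylight-saving period (5 March – 3 September), so Pelide is on daylight time, UTC+02:00.
18:00 local − 2h = 16:00 UTC.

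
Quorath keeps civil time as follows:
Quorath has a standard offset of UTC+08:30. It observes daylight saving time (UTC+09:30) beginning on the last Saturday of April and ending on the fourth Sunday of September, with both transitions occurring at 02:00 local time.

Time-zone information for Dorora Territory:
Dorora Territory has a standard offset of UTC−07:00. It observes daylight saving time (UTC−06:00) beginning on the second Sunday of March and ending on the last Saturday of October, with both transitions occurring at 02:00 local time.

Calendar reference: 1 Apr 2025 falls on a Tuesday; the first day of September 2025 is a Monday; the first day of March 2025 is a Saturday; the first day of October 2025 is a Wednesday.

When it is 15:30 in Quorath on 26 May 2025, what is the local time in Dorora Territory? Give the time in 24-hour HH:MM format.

1 April 2025 is a Tuesday, so Saturdays fall on 5, 12, 19, 26; the last is April 26.
1 September 2025 is a Monday, so the first Sunday is September 7 and the fourth is September 28.
26 May 2025 lies within the daylight-saving period (26 April – 28 September), so Quorath is on daylight time, UTC+09:30.
15:30 Quorath − 9h30m = 06:00 UTC.
1 March 2025 is a Saturday, so the first Sunday is March 2 and the second is March 9.
1 October 2025 is a Wednesday, so Saturdays fall on 4, 11, 18, 25; the last is October 25.
At the standard offset (UTC−07:00), 06:00 UTC − 7h = 23:00 Dorora Territory standard time (rolling into the previous day, 25 May 2025).
Daylight saving runs 9 March – 25 October; the standard-time date in Dorora Territory, 25 May 2025, is inside that window, so Dorora Territory is at UTC−06:00.
06:00 UTC − 6h = 00:00 Dorora Territory.

00:00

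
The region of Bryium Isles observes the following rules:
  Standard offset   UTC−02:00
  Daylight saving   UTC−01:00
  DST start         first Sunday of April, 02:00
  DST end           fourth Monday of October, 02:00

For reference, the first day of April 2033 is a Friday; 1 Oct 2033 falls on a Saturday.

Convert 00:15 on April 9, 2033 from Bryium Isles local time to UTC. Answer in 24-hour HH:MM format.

1 April 2033 is a Friday, so the first Sunday is April 3.
1 October 2033 is a Saturday, so the first Monday is October 3 and the fourth is October 24.
April 9, 2033 falls between 3 April and 24 October, so daylight saving is in effect and Bryium Isles is at UTC−01:00.
00:15 local + 1h = 01:15 UTC.

01:15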